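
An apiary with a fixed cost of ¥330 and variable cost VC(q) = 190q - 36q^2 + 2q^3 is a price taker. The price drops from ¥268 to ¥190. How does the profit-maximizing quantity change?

Output falls from 13 to 12

AVC = 190 - 36q + 2q^2, minimized at q = 9 where min AVC = ¥28. MC = 190 - 72q + 6q^2.
With P = ¥268 above the shutdown price, P = MC gives q = 13.
At P = ¥190 ≥ min AVC, set P = MC: q = 12. The firm stays open but cuts output.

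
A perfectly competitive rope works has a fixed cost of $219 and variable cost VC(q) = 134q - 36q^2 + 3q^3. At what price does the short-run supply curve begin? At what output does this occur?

Short-run supply begins at min AVC. From VC = 134q - 36q^2 + 3q^3, AVC = 134 - 36q + 3q^2.
dAVC/dq = -36 + 6q = 0 gives q = 6. min AVC = 134 - 36·6 + 3·6^2 = 26.
So the shutdown price is $26.

$26 per unit, at q = 6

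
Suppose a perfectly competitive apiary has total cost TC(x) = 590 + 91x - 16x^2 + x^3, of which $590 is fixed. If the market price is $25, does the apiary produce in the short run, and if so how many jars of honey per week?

Shut down

Variable cost is VC = 91x - 16x^2 + x^3, so AVC = VC/x = 91 - 16x + x^2 and MC = dTC/dx = 91 - 32x + 3x^2.
AVC hits its minimum where MC = AVC, at x = 8, giving min AVC = 91 - 16·8 + 8^2 = $27.
P = $25 lies below min AVC = $27; no output level covers variable cost.
The firm minimizes its loss by shutting down and losing only its fixed cost of $590.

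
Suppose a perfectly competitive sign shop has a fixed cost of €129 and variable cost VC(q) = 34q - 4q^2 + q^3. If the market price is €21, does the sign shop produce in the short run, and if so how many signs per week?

From TC, MC = TC'(q) = 34 - 8q + 3q^2 and AVC = VC/q = 34 - 4q + q^2.
AVC hits its minimum where MC = AVC, at q = 2, giving min AVC = 34 - 4·2 + 2^2 = €30.
Since P = €21 < min AVC = €30, price fails to cover variable cost at any output.
Best response: produce nothing and absorb the €129 fixed cost.

Shut down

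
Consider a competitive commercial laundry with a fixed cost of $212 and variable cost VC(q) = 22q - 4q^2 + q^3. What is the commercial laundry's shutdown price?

$18 per unit

The shutdown price is the minimum of AVC. VC = 22q - 4q^2 + q^3, so AVC = 22 - 4q + q^2.
At the minimum of AVC, MC = AVC. MC = 22 - 8q + 3q^2; setting MC = AVC gives 2q^2 - 4q = 0, so q = 2. min AVC = 18.
The firm shuts down for any P below $18.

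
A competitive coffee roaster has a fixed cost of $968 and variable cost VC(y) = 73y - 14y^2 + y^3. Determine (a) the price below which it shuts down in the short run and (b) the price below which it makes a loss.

AVC = 73 - 14y + y^2; minimized at y = 7, giving min AVC = $24. That is the shutdown price.
ATC = 968/y + 73 - 14y + y^2. Setting dATC/dy = −968/y^2 − 14 + 2y = 0 gives y = 11 (since 2·11^3 − 14·11^2 = 968).
min ATC = 968/11 + 73 − 14·11 + 11^2 = $128. That is the break-even price.
For $24 ≤ P < $128 the firm produces at a loss; below $24 it shuts down.

Shutdown price = $24; break-even price = $128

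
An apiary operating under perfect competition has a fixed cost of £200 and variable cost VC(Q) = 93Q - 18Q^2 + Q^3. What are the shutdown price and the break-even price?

Shutdown price = min AVC. AVC = 93 - 18Q + Q^2, with vertex at Q = 9 and minimum £12.
ATC = 200/Q + 93 - 18Q + Q^2. Setting dATC/dQ = −200/Q^2 − 18 + 2Q = 0 gives Q = 10 (since 2·10^3 − 18·10^2 = 200).
min ATC = 200/10 + 93 − 18·10 + 10^2 = £33. That is the break-even price.
Between these two prices the firm operates at a loss; above £33 it earns a profit.

Shutdown price = £12; break-even price = £33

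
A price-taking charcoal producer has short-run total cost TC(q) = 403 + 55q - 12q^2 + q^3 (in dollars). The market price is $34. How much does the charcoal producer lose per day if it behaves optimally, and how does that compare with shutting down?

AVC = 55 - 12q + q^2 has its minimum $19 at q = 6; price $34 clears that bar, so the firm operates.
With MC = 55 - 24q + 3q^2, P = MC on the upward-sloping part at q* = 7.
TR = 34·7 = 238. TC = 403 + 140 = 543. Profit = 238 − 543 = -$305.
Shutting down would mean losing the fixed cost of $403, so operating at a loss of $305 is better by $98.

Profit = -$305 at q = 7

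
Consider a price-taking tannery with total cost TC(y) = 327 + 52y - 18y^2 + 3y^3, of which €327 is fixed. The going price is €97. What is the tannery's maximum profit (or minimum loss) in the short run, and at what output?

Profit = -€27 at y = 5

AVC = 52 - 18y + 3y^2; min AVC = €25 at y = 3. Since P = €97 ≥ min AVC, the firm produces.
MC = 52 - 36y + 9y^2. Setting P = MC and taking the root on the rising branch gives y* = 5.
TR = 97·5 = 485. TC = 327 + 185 = 512. Profit = 485 − 512 = -€27.
That loss of €27 beats the €327 the firm would lose by shutting down; producing recovers €300 of fixed cost.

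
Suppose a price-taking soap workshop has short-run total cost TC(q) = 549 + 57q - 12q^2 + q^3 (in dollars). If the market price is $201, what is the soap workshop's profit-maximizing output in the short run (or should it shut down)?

Produce at q = 12

Variable cost is VC = 57q - 12q^2 + q^3, so AVC = VC/q = 57 - 12q + q^2 and MC = dTC/dq = 57 - 24q + 3q^2.
The AVC parabola has its vertex at q = 12/2 = 6, where AVC = 57 - 12·6 + 6^2 = $21.
Because $201 ≥ $21, revenue can cover variable cost; the firm operates.
Solving P = MC: -144 - 24q + 3q^2 = 0 ⇒ q = -4 or 12. On the upward-sloping branch, q* = 12.
Check: AVC at q = 12 is $57 ≤ P, so revenue covers variable cost.
Profit = P·q − TC = 201·12 − 1233 = $1179.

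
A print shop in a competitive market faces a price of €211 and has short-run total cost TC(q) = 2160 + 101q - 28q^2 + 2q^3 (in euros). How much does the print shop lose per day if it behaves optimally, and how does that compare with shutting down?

AVC = 101 - 28q + 2q^2; min AVC = €3 at q = 7. Since P = €211 ≥ min AVC, the firm produces.
With MC = 101 - 56q + 6q^2, P = MC on the upward-sloping part at q* = 11.
TR = 211·11 = 2321. TC = 2160 + 385 = 2545. Profit = 2321 − 2545 = -€224.
That loss of €224 beats the €2160 the firm would lose by shutting down; producing recovers €1936 of fixed cost.

Profit = -€224 at q = 11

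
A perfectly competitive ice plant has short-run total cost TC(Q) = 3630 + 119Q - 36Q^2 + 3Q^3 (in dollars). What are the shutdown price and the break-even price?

AVC = 119 - 36Q + 3Q^2; minimized at Q = 6, giving min AVC = $11. That is the shutdown price.
ATC = 3630/Q + 119 - 36Q + 3Q^2. Setting dATC/dQ = −3630/Q^2 − 36 + 6Q = 0 gives Q = 11 (since 6·11^3 − 36·11^2 = 3630).
min ATC = 3630/11 + 119 − 36·11 + 3·11^2 = $416. That is the break-even price.
For $11 ≤ P < $416 the firm produces at a loss; below $11 it shuts down.

Shutdown price = $11; break-even price = $416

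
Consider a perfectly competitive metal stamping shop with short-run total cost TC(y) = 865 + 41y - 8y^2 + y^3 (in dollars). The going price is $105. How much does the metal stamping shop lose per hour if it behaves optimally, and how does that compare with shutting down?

Profit = -$353 at y = 8

AVC = 41 - 8y + y^2 has its minimum $25 at y = 4; price $105 clears that bar, so the firm operates.
MC = 41 - 16y + 3y^2. Setting P = MC and taking the root on the rising branch gives y* = 8.
TR = 105·8 = 840. TC = 865 + 328 = 1193. Profit = 840 − 1193 = -$353.
Shutting down would mean losing the fixed cost of $865, so operating at a loss of $353 is better by $512.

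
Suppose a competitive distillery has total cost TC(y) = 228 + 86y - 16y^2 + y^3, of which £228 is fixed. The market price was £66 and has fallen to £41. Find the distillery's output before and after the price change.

Output falls from 10 to 9

AVC = 86 - 16y + y^2, minimized at y = 8 where min AVC = £22. MC = 86 - 32y + 3y^2.
With P = £66 above the shutdown price, P = MC gives y = 10.
At P = £41 ≥ min AVC, set P = MC: y = 9. The firm stays open but cuts output.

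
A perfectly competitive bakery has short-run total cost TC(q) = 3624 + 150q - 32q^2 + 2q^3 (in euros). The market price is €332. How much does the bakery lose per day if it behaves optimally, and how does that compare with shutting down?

AVC = 150 - 32q + 2q^2; min AVC = €22 at q = 8. Since P = €332 ≥ min AVC, the firm produces.
With MC = 150 - 64q + 6q^2, P = MC on the upward-sloping part at q* = 13.
TR = 332·13 = 4316. TC = 3624 + 936 = 4560. Profit = 4316 − 4560 = -€244.
By producing, the firm covers all variable cost plus €3380 of fixed cost; shutting down would lose the full €3624.

Profit = -€244 at q = 13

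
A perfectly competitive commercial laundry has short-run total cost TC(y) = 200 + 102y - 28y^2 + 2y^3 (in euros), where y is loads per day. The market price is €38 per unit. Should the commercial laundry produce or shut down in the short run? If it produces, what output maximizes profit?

Produce at y = 8

Variable cost is VC = 102y - 28y^2 + 2y^3, so AVC = VC/y = 102 - 28y + 2y^2 and MC = dTC/dy = 102 - 56y + 6y^2.
AVC is minimized where dAVC/dy = -28 + 4y = 0, at y = 7; min AVC = 102 - 28·7 + 2·7^2 = €4.
P = €38 exceeds min AVC = €4, so the firm stays open.
P = MC gives 64 - 56y + 6y^2 = 0, with roots 4/3 and 8. Take the larger (rising MC): y* = 8.
Check: AVC at y = 8 is €6 ≤ P, so revenue covers variable cost.
Profit = P·y − TC = 38·8 − 248 = €56.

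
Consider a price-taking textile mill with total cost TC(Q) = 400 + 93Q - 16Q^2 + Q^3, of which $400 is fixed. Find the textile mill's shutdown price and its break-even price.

Shutdown price = $29; break-even price = $73

AVC = 93 - 16Q + Q^2; minimized at Q = 8, giving min AVC = $29. That is the shutdown price.
ATC = 400/Q + 93 - 16Q + Q^2. Setting dATC/dQ = −400/Q^2 − 16 + 2Q = 0 gives Q = 10 (since 2·10^3 − 16·10^2 = 400).
min ATC = 400/10 + 93 − 16·10 + 10^2 = $73. That is the break-even price.
Between these two prices the firm operates at a loss; above $73 it earns a profit.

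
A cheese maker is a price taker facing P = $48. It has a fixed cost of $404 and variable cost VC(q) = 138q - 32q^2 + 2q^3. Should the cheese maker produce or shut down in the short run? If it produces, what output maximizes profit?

Variable cost is VC = 138q - 32q^2 + 2q^3, so AVC = VC/q = 138 - 32q + 2q^2 and MC = dTC/dq = 138 - 64q + 6q^2.
AVC hits its minimum where MC = AVC, at q = 8, giving min AVC = 138 - 32·8 + 2·8^2 = $10.
Because $48 ≥ $10, revenue can cover variable cost; the firm operates.
Set P = MC: 48 = 138 - 64q + 6q^2 → 90 - 64q + 6q^2 = 0. The roots are q = 5/3 and q = 9; the profit-maximizing output is on the rising part of MC, so q* = 9.
Check: AVC at q = 9 is $12 ≤ P, so revenue covers variable cost.
Profit = P·q − TC = 48·9 − 512 = -$80, a loss, but smaller than the $404 fixed cost the firm would lose by shutting down.

Produce at q = 9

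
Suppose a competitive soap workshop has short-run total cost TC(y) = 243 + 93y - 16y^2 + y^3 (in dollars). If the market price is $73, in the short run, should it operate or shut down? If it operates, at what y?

Produce at y = 10

Variable cost is VC = 93y - 16y^2 + y^3, so AVC = VC/y = 93 - 16y + y^2 and MC = dTC/dy = 93 - 32y + 3y^2.
AVC is minimized where dAVC/dy = -16 + 2y = 0, at y = 8; min AVC = 93 - 16·8 + 8^2 = $29.
Since P = $73 ≥ min AVC = $29, price covers variable cost and the firm should produce.
P = MC gives 20 - 32y + 3y^2 = 0, with roots 2/3 and 10. Take the larger (rising MC): y* = 10.
Check: AVC at y = 10 is $33 ≤ P, so revenue covers variable cost.
Profit = P·y − TC = 73·10 − 573 = $157.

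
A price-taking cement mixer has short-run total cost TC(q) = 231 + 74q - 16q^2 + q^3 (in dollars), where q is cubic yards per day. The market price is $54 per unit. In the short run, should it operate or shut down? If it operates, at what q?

Produce at q = 10

From TC, MC = TC'(q) = 74 - 32q + 3q^2 and AVC = VC/q = 74 - 16q + q^2.
AVC is minimized where dAVC/dq = -16 + 2q = 0, at q = 8; min AVC = 74 - 16·8 + 8^2 = $10.
Since P = $54 ≥ min AVC = $10, price covers variable cost and the firm should produce.
P = MC gives 20 - 32q + 3q^2 = 0, with roots 2/3 and 10. Take the larger (rising MC): q* = 10.
Check: AVC at q = 10 is $14 ≤ P, so revenue covers variable cost.
Profit = P·q − TC = 54·10 − 371 = $169.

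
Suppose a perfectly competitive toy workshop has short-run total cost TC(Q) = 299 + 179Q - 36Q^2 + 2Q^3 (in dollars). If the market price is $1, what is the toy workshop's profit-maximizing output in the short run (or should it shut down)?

Shut down

From TC, MC = TC'(Q) = 179 - 72Q + 6Q^2 and AVC = VC/Q = 179 - 36Q + 2Q^2.
The AVC parabola has its vertex at Q = 36/4 = 9, where AVC = 179 - 36·9 + 2·9^2 = $17.
With P < min AVC ($1 < $17), every unit sold adds to the loss.
The firm minimizes its loss by shutting down and losing only its fixed cost of $299.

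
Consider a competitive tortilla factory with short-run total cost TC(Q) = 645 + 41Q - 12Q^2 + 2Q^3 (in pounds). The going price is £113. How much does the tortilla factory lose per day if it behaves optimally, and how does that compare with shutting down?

Profit = -£213 at Q = 6

AVC = 41 - 12Q + 2Q^2 has its minimum £23 at Q = 3; price £113 clears that bar, so the firm operates.
MC = 41 - 24Q + 6Q^2. Setting P = MC and taking the root on the rising branch gives Q* = 6.
TR = 113·6 = 678. TC = 645 + 246 = 891. Profit = 678 − 891 = -£213.
By producing, the firm covers all variable cost plus £432 of fixed cost; shutting down would lose the full £645.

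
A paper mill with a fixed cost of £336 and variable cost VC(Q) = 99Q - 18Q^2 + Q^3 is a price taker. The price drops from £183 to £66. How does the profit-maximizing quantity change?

Output falls from 14 to 11

AVC = 99 - 18Q + Q^2, minimized at Q = 9 where min AVC = £18. MC = 99 - 36Q + 3Q^2.
With P = £183 above the shutdown price, P = MC gives Q = 14.
At P = £66 ≥ min AVC, set P = MC: Q = 11. The firm stays open but cuts output.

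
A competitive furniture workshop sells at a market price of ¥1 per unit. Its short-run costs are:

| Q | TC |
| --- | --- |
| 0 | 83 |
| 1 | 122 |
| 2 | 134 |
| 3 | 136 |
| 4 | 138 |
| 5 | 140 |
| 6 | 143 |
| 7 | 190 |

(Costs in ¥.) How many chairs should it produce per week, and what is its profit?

Profit at each row (π = 1Q − TC): Q=0: -83; Q=1: -121; Q=2: -132; Q=3: -133; Q=4: -134; Q=5: -135; Q=6: -137; Q=7: -183.
Profit is highest at Q = 0. Equivalently, the lowest AVC in the table is 60/6 ≈ ¥10 at Q = 6, and P = ¥1 falls below it — price never covers variable cost, so the firm shuts down and loses only its fixed cost.

Q = 0 (shut down); profit = -¥83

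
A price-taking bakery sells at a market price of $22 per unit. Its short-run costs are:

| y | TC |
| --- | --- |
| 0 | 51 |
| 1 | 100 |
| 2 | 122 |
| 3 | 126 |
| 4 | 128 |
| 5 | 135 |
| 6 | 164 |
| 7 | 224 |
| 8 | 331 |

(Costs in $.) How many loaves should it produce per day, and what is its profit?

y = 5; profit = -$25

Compute π = P·y − TC at each output: y=0: -51; y=1: -78; y=2: -78; y=3: -60; y=4: -40; y=5: -25; y=6: -32; y=7: -70; y=8: -155.
Profit is maximized at y = 5. AVC there is 84/5 = $16.80 ≤ P, so producing beats shutting down (which would give -$51).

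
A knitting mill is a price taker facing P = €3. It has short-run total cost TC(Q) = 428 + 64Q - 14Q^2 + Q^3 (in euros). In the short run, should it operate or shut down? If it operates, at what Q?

Variable cost is VC = 64Q - 14Q^2 + Q^3, so AVC = VC/Q = 64 - 14Q + Q^2 and MC = dTC/dQ = 64 - 28Q + 3Q^2.
The AVC parabola has its vertex at Q = 14/2 = 7, where AVC = 64 - 14·7 + 7^2 = €15.
P = €3 lies below min AVC = €15; no output level covers variable cost.
Shutting down limits the loss to fixed cost, €428.

Shut down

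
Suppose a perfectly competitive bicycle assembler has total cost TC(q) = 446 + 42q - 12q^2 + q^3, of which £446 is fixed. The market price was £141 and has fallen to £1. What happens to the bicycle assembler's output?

AVC = 42 - 12q + q^2, minimized at q = 6 where min AVC = £6. MC = 42 - 24q + 3q^2.
With P = £141 above the shutdown price, P = MC gives q = 11.
At P = £1 < min AVC = £6, price no longer covers variable cost at any output, so the firm shuts down: q = 0.

Output falls from 11 to 0 (the firm shuts down)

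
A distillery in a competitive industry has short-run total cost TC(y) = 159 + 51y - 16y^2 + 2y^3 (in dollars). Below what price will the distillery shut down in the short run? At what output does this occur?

Short-run supply begins at min AVC. From VC = 51y - 16y^2 + 2y^3, AVC = 51 - 16y + 2y^2.
dAVC/dy = -16 + 4y = 0 gives y = 4. min AVC = 51 - 16·4 + 2·4^2 = 19.
For P < $19 the firm produces nothing.

$19 per unit, at y = 4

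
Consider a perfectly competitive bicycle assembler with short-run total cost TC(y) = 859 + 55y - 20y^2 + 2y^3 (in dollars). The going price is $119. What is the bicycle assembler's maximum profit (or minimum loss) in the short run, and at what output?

AVC = 55 - 20y + 2y^2; min AVC = $5 at y = 5. Since P = $119 ≥ min AVC, the firm produces.
With MC = 55 - 40y + 6y^2, P = MC on the upward-sloping part at y* = 8.
TR = 119·8 = 952. TC = 859 + 184 = 1043. Profit = 952 − 1043 = -$91.
That loss of $91 beats the $859 the firm would lose by shutting down; producing recovers $768 of fixed cost.

Profit = -$91 at y = 8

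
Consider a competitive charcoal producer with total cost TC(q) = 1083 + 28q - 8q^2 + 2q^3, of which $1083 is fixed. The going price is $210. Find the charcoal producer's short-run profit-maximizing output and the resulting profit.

AVC = 28 - 8q + 2q^2; min AVC = $20 at q = 2. Since P = $210 ≥ min AVC, the firm produces.
MC = 28 - 16q + 6q^2. Setting P = MC and taking the root on the rising branch gives q* = 7.
TR = 210·7 = 1470. TC = 1083 + 490 = 1573. Profit = 1470 − 1573 = -$103.
That loss of $103 beats the $1083 the firm would lose by shutting down; producing recovers $980 of fixed cost.

Profit = -$103 at q = 7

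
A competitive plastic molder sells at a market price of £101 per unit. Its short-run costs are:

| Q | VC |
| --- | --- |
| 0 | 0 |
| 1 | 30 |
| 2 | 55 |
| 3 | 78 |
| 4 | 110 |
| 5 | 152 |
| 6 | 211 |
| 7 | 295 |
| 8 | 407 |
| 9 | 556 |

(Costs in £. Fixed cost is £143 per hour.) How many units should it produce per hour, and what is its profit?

Compute π = P·Q − TC at each output: Q=0: -143; Q=1: -72; Q=2: 4; Q=3: 82; Q=4: 151; Q=5: 210; Q=6: 252; Q=7: 269; Q=8: 258; Q=9: 210.
Profit is maximized at Q = 7. AVC there is 295/7 = £42.14 ≤ P, so producing beats shutting down (which would give -£143).

Q = 7; profit = £269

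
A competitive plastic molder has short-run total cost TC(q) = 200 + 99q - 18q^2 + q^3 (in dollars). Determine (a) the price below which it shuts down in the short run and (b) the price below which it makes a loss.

AVC = 99 - 18q + q^2; minimized at q = 9, giving min AVC = $18. That is the shutdown price.
ATC = 200/q + 99 - 18q + q^2. Setting dATC/dq = −200/q^2 − 18 + 2q = 0 gives q = 10 (since 2·10^3 − 18·10^2 = 200).
min ATC = 200/10 + 99 − 18·10 + 10^2 = $39. That is the break-even price.
Between these two prices the firm operates at a loss; above $39 it earns a profit.

Shutdown price = $18; break-even price = $39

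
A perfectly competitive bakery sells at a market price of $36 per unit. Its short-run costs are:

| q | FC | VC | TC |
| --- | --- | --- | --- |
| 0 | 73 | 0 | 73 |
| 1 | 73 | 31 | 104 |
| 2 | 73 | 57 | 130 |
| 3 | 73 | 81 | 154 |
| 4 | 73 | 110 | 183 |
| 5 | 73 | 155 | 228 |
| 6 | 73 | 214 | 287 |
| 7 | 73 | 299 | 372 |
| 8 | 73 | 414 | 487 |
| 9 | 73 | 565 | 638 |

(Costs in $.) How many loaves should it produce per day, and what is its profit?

q = 4; profit = -$39

Compute π = P·q − TC at each output: q=0: -73; q=1: -68; q=2: -58; q=3: -46; q=4: -39; q=5: -48; q=6: -71; q=7: -120; q=8: -199; q=9: -314.
Profit is maximized at q = 4. AVC there is 110/4 = $27.50 ≤ P, so producing beats shutting down (which would give -$73).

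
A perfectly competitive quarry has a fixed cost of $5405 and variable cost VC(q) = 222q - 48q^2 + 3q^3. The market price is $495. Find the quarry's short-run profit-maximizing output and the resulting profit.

Profit = -$335 at q = 13

AVC = 222 - 48q + 3q^2; min AVC = $30 at q = 8. Since P = $495 ≥ min AVC, the firm produces.
MC = 222 - 96q + 9q^2. Setting P = MC and taking the root on the rising branch gives q* = 13.
TR = 495·13 = 6435. TC = 5405 + 1365 = 6770. Profit = 6435 − 6770 = -$335.
By producing, the firm covers all variable cost plus $5070 of fixed cost; shutting down would lose the full $5405.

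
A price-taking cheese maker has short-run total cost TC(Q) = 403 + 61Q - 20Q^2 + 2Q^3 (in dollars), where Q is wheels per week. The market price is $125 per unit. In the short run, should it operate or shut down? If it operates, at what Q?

From TC, MC = TC'(Q) = 61 - 40Q + 6Q^2 and AVC = VC/Q = 61 - 20Q + 2Q^2.
The AVC parabola has its vertex at Q = 20/4 = 5, where AVC = 61 - 20·5 + 2·5^2 = $11.
Since P = $125 ≥ min AVC = $11, price covers variable cost and the firm should produce.
P = MC gives -64 - 40Q + 6Q^2 = 0, with roots -4/3 and 8. Take the larger (rising MC): Q* = 8.
Check: AVC at Q = 8 is $29 ≤ P, so revenue covers variable cost.
Profit = P·Q − TC = 125·8 − 635 = $365.

Produce at Q = 8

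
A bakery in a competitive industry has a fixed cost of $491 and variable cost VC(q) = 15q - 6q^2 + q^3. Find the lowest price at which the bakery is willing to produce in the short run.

$6 per unit

The firm shuts down when price falls below the minimum of average variable cost. AVC = VC/q = 15 - 6q + q^2.
dAVC/dq = -6 + 2q = 0 gives q = 3. min AVC = 15 - 6·3 + 3^2 = 6.
The firm shuts down for any P below $6.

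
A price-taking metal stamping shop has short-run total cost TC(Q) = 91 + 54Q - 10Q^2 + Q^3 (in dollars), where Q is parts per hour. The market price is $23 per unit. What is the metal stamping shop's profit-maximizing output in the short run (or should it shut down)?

Shut down

Strip out fixed cost: VC = 54Q - 10Q^2 + Q^3. Then AVC = 54 - 10Q + Q^2 and MC = 54 - 20Q + 3Q^2.
AVC is minimized where dAVC/dQ = -10 + 2Q = 0, at Q = 5; min AVC = 54 - 10·5 + 5^2 = $29.
With P < min AVC ($23 < $29), every unit sold adds to the loss.
Shutting down limits the loss to fixed cost, $91.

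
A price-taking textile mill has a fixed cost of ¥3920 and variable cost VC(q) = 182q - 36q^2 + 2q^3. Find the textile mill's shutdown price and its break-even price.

Shutdown price = ¥20; break-even price = ¥350

AVC = 182 - 36q + 2q^2; minimized at q = 9, giving min AVC = ¥20. That is the shutdown price.
ATC = 3920/q + 182 - 36q + 2q^2. Setting dATC/dq = −3920/q^2 − 36 + 4q = 0 gives q = 14 (since 4·14^3 − 36·14^2 = 3920).
min ATC = 3920/14 + 182 − 36·14 + 2·14^2 = ¥350. That is the break-even price.
Between these two prices the firm operates at a loss; above ¥350 it earns a profit.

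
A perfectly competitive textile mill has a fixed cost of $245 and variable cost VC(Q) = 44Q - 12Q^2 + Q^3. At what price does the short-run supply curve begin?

$8 per unit

The firm shuts down when price falls below the minimum of average variable cost. AVC = VC/Q = 44 - 12Q + Q^2.
At the minimum of AVC, MC = AVC. MC = 44 - 24Q + 3Q^2; setting MC = AVC gives 2Q^2 - 12Q = 0, so Q = 6. min AVC = 8.
The firm shuts down for any P below $8.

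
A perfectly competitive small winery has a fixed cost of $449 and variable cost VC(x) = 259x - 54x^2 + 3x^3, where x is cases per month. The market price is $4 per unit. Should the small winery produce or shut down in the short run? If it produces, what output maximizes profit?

Shut down

From TC, MC = TC'(x) = 259 - 108x + 9x^2 and AVC = VC/x = 259 - 54x + 3x^2.
AVC hits its minimum where MC = AVC, at x = 9, giving min AVC = 259 - 54·9 + 3·9^2 = $16.
With P < min AVC ($4 < $16), every unit sold adds to the loss.
Shutting down limits the loss to fixed cost, $449.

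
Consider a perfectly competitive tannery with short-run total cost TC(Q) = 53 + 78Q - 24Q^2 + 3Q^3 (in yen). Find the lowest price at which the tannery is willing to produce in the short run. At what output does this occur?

¥30 per unit, at Q = 4

The firm shuts down when price falls below the minimum of average variable cost. AVC = VC/Q = 78 - 24Q + 3Q^2.
At the minimum of AVC, MC = AVC. MC = 78 - 48Q + 9Q^2; setting MC = AVC gives 6Q^2 - 24Q = 0, so Q = 4. min AVC = 30.
So the shutdown price is ¥30.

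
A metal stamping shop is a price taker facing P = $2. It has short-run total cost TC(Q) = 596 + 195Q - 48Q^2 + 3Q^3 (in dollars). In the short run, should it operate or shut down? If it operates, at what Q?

From TC, MC = TC'(Q) = 195 - 96Q + 9Q^2 and AVC = VC/Q = 195 - 48Q + 3Q^2.
The AVC parabola has its vertex at Q = 48/6 = 8, where AVC = 195 - 48·8 + 3·8^2 = $3.
With P < min AVC ($2 < $3), every unit sold adds to the loss.
The firm minimizes its loss by shutting down and losing only its fixed cost of $596.

Shut down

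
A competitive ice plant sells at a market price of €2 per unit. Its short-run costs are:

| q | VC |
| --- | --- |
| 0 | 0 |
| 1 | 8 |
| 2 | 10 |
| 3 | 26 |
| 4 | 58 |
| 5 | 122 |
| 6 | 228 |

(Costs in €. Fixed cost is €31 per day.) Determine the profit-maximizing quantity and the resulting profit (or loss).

Compute π = P·q − TC at each output: q=0: -31; q=1: -37; q=2: -37; q=3: -51; q=4: -81; q=5: -143; q=6: -247.
Profit is highest at q = 0. Equivalently, the lowest AVC in the table is 10/2 ≈ €5 at q = 2, and P = €2 falls below it — price never covers variable cost, so the firm shuts down and loses only its fixed cost.

q = 0 (shut down); profit = -€31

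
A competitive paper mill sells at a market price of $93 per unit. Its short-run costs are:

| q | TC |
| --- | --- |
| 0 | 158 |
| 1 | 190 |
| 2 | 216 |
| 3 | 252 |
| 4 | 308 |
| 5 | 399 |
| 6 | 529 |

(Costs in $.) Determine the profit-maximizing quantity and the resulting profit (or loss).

q = 5; profit = $66

Tabulate TR − TC: q=0: -158; q=1: -97; q=2: -30; q=3: 27; q=4: 64; q=5: 66; q=6: 29.
Profit is maximized at q = 5. AVC there is 241/5 = $48.20 ≤ P, so producing beats shutting down (which would give -$158).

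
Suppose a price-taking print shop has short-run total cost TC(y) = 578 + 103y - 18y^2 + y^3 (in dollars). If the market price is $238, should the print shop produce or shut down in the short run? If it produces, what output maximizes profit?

Produce at y = 15

Variable cost is VC = 103y - 18y^2 + y^3, so AVC = VC/y = 103 - 18y + y^2 and MC = dTC/dy = 103 - 36y + 3y^2.
The AVC parabola has its vertex at y = 18/2 = 9, where AVC = 103 - 18·9 + 9^2 = $22.
Since P = $238 ≥ min AVC = $22, price covers variable cost and the firm should produce.
P = MC gives -135 - 36y + 3y^2 = 0, with roots -3 and 15. Take the larger (rising MC): y* = 15.
Check: AVC at y = 15 is $58 ≤ P, so revenue covers variable cost.
Profit = P·y − TC = 238·15 − 1448 = $2122.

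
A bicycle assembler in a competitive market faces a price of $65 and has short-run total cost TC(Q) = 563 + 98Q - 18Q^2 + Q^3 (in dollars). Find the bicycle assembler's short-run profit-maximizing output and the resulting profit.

AVC = 98 - 18Q + Q^2; min AVC = $17 at Q = 9. Since P = $65 ≥ min AVC, the firm produces.
With MC = 98 - 36Q + 3Q^2, P = MC on the upward-sloping part at Q* = 11.
TR = 65·11 = 715. TC = 563 + 231 = 794. Profit = 715 − 794 = -$79.
By producing, the firm covers all variable cost plus $484 of fixed cost; shutting down would lose the full $563.

Profit = -$79 at Q = 11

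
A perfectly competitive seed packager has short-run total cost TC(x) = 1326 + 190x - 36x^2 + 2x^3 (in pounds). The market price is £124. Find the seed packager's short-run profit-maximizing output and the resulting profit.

AVC = 190 - 36x + 2x^2; min AVC = £28 at x = 9. Since P = £124 ≥ min AVC, the firm produces.
MC = 190 - 72x + 6x^2. Setting P = MC and taking the root on the rising branch gives x* = 11.
TR = 124·11 = 1364. TC = 1326 + 396 = 1722. Profit = 1364 − 1722 = -£358.
By producing, the firm covers all variable cost plus £968 of fixed cost; shutting down would lose the full £1326.

Profit = -£358 at x = 11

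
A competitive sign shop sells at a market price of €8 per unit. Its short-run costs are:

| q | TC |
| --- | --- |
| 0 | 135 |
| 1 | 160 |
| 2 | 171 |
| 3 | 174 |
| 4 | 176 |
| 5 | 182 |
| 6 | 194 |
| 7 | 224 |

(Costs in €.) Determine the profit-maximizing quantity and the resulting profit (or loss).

Tabulate TR − TC: q=0: -135; q=1: -152; q=2: -155; q=3: -150; q=4: -144; q=5: -142; q=6: -146; q=7: -168.
Profit is highest at q = 0. Equivalently, the lowest AVC in the table is 47/5 ≈ €9.40 at q = 5, and P = €8 falls below it — price never covers variable cost, so the firm shuts down and loses only its fixed cost.

q = 0 (shut down); profit = -€135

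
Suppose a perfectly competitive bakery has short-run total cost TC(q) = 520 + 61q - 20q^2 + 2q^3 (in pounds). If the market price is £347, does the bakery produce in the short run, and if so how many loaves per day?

Produce at q = 11

Strip out fixed cost: VC = 61q - 20q^2 + 2q^3. Then AVC = 61 - 20q + 2q^2 and MC = 61 - 40q + 6q^2.
AVC is minimized where dAVC/dq = -20 + 4q = 0, at q = 5; min AVC = 61 - 20·5 + 2·5^2 = £11.
Since P = £347 ≥ min AVC = £11, price covers variable cost and the firm should produce.
Set P = MC: 347 = 61 - 40q + 6q^2 → -286 - 40q + 6q^2 = 0. The roots are q = -13/3 and q = 11; the profit-maximizing output is on the rising part of MC, so q* = 11.
Check: AVC at q = 11 is £83 ≤ P, so revenue covers variable cost.
Profit = P·q − TC = 347·11 − 1433 = £2384.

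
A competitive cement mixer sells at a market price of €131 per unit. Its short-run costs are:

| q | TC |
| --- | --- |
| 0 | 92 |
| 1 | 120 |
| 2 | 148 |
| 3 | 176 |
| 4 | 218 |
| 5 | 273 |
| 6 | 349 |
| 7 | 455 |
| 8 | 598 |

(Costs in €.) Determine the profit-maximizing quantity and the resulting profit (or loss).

Compute π = P·q − TC at each output: q=0: -92; q=1: 11; q=2: 114; q=3: 217; q=4: 306; q=5: 382; q=6: 437; q=7: 462; q=8: 450.
Profit is maximized at q = 7. AVC there is 363/7 = €51.86 ≤ P, so producing beats shutting down (which would give -€92).

q = 7; profit = €462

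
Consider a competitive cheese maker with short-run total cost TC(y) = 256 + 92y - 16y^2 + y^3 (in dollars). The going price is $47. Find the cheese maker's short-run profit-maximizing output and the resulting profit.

AVC = 92 - 16y + y^2; min AVC = $28 at y = 8. Since P = $47 ≥ min AVC, the firm produces.
MC = 92 - 32y + 3y^2. Setting P = MC and taking the root on the rising branch gives y* = 9.
TR = 47·9 = 423. TC = 256 + 261 = 517. Profit = 423 − 517 = -$94.
Shutting down would mean losing the fixed cost of $256, so operating at a loss of $94 is better by $162.

Profit = -$94 at y = 9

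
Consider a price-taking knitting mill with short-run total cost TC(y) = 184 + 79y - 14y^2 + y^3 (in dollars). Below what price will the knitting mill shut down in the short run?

$30 per unit

Short-run supply begins at min AVC. From VC = 79y - 14y^2 + y^3, AVC = 79 - 14y + y^2.
dAVC/dy = -14 + 2y = 0 gives y = 7. min AVC = 79 - 14·7 + 7^2 = 30.
For P < $30 the firm produces nothing.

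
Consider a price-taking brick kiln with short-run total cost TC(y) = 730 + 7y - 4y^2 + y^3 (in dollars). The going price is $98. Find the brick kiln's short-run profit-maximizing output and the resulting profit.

AVC = 7 - 4y + y^2; min AVC = $3 at y = 2. Since P = $98 ≥ min AVC, the firm produces.
MC = 7 - 8y + 3y^2. Setting P = MC and taking the root on the rising branch gives y* = 7.
TR = 98·7 = 686. TC = 730 + 196 = 926. Profit = 686 − 926 = -$240.
Shutting down would mean losing the fixed cost of $730, so operating at a loss of $240 is better by $490.

Profit = -$240 at y = 7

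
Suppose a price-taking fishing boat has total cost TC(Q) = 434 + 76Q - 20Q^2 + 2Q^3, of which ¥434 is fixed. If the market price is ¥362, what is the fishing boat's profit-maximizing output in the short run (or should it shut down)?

Produce at Q = 11

From TC, MC = TC'(Q) = 76 - 40Q + 6Q^2 and AVC = VC/Q = 76 - 20Q + 2Q^2.
AVC is minimized where dAVC/dQ = -20 + 4Q = 0, at Q = 5; min AVC = 76 - 20·5 + 2·5^2 = ¥26.
P = ¥362 exceeds min AVC = ¥26, so the firm stays open.
Set P = MC: 362 = 76 - 40Q + 6Q^2 → -286 - 40Q + 6Q^2 = 0. The roots are Q = -13/3 and Q = 11; the profit-maximizing output is on the rising part of MC, so Q* = 11.
Check: AVC at Q = 11 is ¥98 ≤ P, so revenue covers variable cost.
Profit = P·Q − TC = 362·11 − 1512 = ¥2470.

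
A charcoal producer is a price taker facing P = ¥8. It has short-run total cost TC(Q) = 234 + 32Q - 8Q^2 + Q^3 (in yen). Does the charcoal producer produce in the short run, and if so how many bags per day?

Shut down

From TC, MC = TC'(Q) = 32 - 16Q + 3Q^2 and AVC = VC/Q = 32 - 8Q + Q^2.
AVC hits its minimum where MC = AVC, at Q = 4, giving min AVC = 32 - 8·4 + 4^2 = ¥16.
With P < min AVC (¥8 < ¥16), every unit sold adds to the loss.
Shutting down limits the loss to fixed cost, ¥234.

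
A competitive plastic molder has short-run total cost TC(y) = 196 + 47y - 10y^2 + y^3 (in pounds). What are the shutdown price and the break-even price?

Shutdown price = £22; break-even price = £54

Shutdown price = min AVC. AVC = 47 - 10y + y^2, with vertex at y = 5 and minimum £22.
ATC = 196/y + 47 - 10y + y^2. Setting dATC/dy = −196/y^2 − 10 + 2y = 0 gives y = 7 (since 2·7^3 − 10·7^2 = 196).
min ATC = 196/7 + 47 − 10·7 + 7^2 = £54. That is the break-even price.
Between these two prices the firm operates at a loss; above £54 it earns a profit.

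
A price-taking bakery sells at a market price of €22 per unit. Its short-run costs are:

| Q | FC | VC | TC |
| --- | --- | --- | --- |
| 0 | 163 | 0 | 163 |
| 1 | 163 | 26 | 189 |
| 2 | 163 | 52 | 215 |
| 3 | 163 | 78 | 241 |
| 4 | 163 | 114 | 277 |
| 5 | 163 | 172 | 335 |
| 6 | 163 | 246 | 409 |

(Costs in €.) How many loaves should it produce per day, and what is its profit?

Profit at each row (π = 22Q − TC): Q=0: -163; Q=1: -167; Q=2: -171; Q=3: -175; Q=4: -189; Q=5: -225; Q=6: -277.
Profit is highest at Q = 0. Equivalently, the lowest AVC in the table is 26/1 ≈ €26 at Q = 1, and P = €22 falls below it — price never covers variable cost, so the firm shuts down and loses only its fixed cost.

Q = 0 (shut down); profit = -€163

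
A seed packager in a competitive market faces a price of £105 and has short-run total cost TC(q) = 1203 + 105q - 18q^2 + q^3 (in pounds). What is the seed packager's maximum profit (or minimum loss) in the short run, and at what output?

AVC = 105 - 18q + q^2 has its minimum £24 at q = 9; price £105 clears that bar, so the firm operates.
With MC = 105 - 36q + 3q^2, P = MC on the upward-sloping part at q* = 12.
TR = 105·12 = 1260. TC = 1203 + 396 = 1599. Profit = 1260 − 1599 = -£339.
Shutting down would mean losing the fixed cost of £1203, so operating at a loss of £339 is better by £864.

Profit = -£339 at q = 12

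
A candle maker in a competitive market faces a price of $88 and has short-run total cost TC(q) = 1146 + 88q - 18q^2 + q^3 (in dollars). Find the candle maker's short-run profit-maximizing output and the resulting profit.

Profit = -$282 at q = 12

AVC = 88 - 18q + q^2 has its minimum $7 at q = 9; price $88 clears that bar, so the firm operates.
MC = 88 - 36q + 3q^2. Setting P = MC and taking the root on the rising branch gives q* = 12.
TR = 88·12 = 1056. TC = 1146 + 192 = 1338. Profit = 1056 − 1338 = -$282.
That loss of $282 beats the $1146 the firm would lose by shutting down; producing recovers $864 of fixed cost.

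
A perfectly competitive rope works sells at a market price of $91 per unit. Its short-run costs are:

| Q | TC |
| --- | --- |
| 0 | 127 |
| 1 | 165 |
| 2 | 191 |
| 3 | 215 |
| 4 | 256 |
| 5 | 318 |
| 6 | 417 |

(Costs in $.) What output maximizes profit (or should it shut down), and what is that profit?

Q = 5; profit = $137

Tabulate TR − TC: Q=0: -127; Q=1: -74; Q=2: -9; Q=3: 58; Q=4: 108; Q=5: 137; Q=6: 129.
Profit is maximized at Q = 5. AVC there is 191/5 = $38.20 ≤ P, so producing beats shutting down (which would give -$127).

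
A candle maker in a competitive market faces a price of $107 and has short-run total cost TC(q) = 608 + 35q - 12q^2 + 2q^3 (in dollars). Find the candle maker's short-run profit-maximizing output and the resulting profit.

Profit = -$176 at q = 6

AVC = 35 - 12q + 2q^2 has its minimum $17 at q = 3; price $107 clears that bar, so the firm operates.
With MC = 35 - 24q + 6q^2, P = MC on the upward-sloping part at q* = 6.
TR = 107·6 = 642. TC = 608 + 210 = 818. Profit = 642 − 818 = -$176.
By producing, the firm covers all variable cost plus $432 of fixed cost; shutting down would lose the full $608.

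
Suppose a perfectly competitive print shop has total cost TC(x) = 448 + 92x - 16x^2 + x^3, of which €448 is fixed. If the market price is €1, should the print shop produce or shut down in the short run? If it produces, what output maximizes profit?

From TC, MC = TC'(x) = 92 - 32x + 3x^2 and AVC = VC/x = 92 - 16x + x^2.
The AVC parabola has its vertex at x = 16/2 = 8, where AVC = 92 - 16·8 + 8^2 = €28.
With P < min AVC (€1 < €28), every unit sold adds to the loss.
Shutting down limits the loss to fixed cost, €448.

Shut down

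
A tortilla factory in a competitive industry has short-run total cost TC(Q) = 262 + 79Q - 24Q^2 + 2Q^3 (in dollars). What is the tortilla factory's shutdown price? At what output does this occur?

$7 per unit, at Q = 6

The shutdown price is the minimum of AVC. VC = 79Q - 24Q^2 + 2Q^3, so AVC = 79 - 24Q + 2Q^2.
At the minimum of AVC, MC = AVC. MC = 79 - 48Q + 6Q^2; setting MC = AVC gives 4Q^2 - 24Q = 0, so Q = 6. min AVC = 7.
For P < $7 the firm produces nothing.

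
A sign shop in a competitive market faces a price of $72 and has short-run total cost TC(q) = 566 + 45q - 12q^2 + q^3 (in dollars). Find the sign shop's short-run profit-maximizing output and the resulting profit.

Profit = -$80 at q = 9

AVC = 45 - 12q + q^2; min AVC = $9 at q = 6. Since P = $72 ≥ min AVC, the firm produces.
With MC = 45 - 24q + 3q^2, P = MC on the upward-sloping part at q* = 9.
TR = 72·9 = 648. TC = 566 + 162 = 728. Profit = 648 − 728 = -$80.
By producing, the firm covers all variable cost plus $486 of fixed cost; shutting down would lose the full $566.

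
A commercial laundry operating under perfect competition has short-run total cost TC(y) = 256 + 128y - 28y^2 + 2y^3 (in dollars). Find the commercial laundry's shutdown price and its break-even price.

AVC = 128 - 28y + 2y^2; minimized at y = 7, giving min AVC = $30. That is the shutdown price.
ATC = 256/y + 128 - 28y + 2y^2. Setting dATC/dy = −256/y^2 − 28 + 4y = 0 gives y = 8 (since 4·8^3 − 28·8^2 = 256).
min ATC = 256/8 + 128 − 28·8 + 2·8^2 = $64. That is the break-even price.
For $30 ≤ P < $64 the firm produces at a loss; below $30 it shuts down.

Shutdown price = $30; break-even price = $64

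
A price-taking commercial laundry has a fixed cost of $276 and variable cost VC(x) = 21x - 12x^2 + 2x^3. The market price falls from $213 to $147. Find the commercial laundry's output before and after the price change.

AVC = 21 - 12x + 2x^2, minimized at x = 3 where min AVC = $3. MC = 21 - 24x + 6x^2.
At P = $213 ≥ min AVC, set P = MC on the rising branch: x = 8.
At P = $147 ≥ min AVC, set P = MC: x = 7. The firm stays open but cuts output.

Output falls from 8 to 7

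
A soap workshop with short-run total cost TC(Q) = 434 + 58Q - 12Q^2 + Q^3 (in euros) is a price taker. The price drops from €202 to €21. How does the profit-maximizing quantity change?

Output falls from 12 to 0 (the firm shuts down)

MC = 58 - 24Q + 3Q^2; the shutdown threshold is min AVC = €22 (at Q = 6).
With P = €202 above the shutdown price, P = MC gives Q = 12.
At P = €21 < min AVC = €22, price no longer covers variable cost at any output, so the firm shuts down: Q = 0.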